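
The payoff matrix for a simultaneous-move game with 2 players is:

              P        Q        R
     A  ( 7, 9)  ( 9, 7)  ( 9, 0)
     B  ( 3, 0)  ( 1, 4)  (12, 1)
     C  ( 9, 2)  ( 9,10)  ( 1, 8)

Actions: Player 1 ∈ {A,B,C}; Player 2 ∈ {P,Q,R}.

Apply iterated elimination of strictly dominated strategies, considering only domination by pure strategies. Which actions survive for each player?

P2 drop R (Q beats it: A:7>0 B:4>1 C:10>8)
P1 drop B (A beats it: P:7>3 Q:9>1)
P1→{A,C} P2→{P,Q}

Remaining: P1:{A,C} P2:{P,Q}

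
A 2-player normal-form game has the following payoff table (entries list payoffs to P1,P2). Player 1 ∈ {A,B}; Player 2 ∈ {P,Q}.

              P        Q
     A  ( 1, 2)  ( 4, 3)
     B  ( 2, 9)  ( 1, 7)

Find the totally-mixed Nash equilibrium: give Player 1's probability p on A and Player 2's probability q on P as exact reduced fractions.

P1 indiff ⇒ q·1+(1-q)·4 = q·2+(1-q)·1 ⇒ q(-1) = (1-q)(-3) ⇒ q = 3/4
P2 indiff ⇒ p·2+(1-p)·9 = p·3+(1-p)·7 ⇒ p(-1) = (1-p)(-2) ⇒ p = 2/3

p=2/3, q=3/4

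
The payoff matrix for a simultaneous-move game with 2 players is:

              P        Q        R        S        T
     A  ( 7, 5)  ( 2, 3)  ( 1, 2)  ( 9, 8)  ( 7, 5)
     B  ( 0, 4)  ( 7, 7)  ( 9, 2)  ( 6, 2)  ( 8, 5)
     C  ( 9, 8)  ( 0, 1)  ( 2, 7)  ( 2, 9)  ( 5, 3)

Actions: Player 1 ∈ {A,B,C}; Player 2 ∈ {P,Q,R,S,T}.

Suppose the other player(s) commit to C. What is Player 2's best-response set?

u_2(P vs C) = 8
u_2(Q vs C) = 1
u_2(R vs C) = 7
u_2(S vs C) = 9
u_2(T vs C) = 3
max payoff 9 at {S}

argmax u_2 = {S}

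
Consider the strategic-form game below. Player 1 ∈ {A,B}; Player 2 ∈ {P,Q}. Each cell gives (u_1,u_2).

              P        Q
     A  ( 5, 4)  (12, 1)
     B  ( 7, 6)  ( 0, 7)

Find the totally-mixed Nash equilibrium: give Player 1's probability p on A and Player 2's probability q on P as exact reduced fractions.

(p,q) = (1/4, 6/7)

P1 indiff ⇒ q·5+(1-q)·12 = q·7+(1-q)·0 ⇒ q(-2) = (1-q)(-12) ⇒ q = 6/7
P2 indiff ⇒ p·4+(1-p)·6 = p·1+(1-p)·7 ⇒ p(3) = (1-p)(1) ⇒ p = 1/4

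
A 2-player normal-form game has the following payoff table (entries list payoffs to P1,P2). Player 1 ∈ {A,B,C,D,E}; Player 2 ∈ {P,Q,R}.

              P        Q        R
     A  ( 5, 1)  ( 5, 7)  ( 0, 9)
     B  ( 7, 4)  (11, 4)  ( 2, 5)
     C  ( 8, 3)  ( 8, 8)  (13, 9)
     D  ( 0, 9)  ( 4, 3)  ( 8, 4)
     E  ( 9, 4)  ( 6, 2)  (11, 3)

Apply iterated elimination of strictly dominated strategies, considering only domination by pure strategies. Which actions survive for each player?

P1 drop A (B beats it: P:7>5 Q:11>5 R:2>0)
P1 drop D (C beats it: P:8>0 Q:8>4 R:13>8)
P2 drop Q (R beats it: B:5>4 C:9>8 E:3>2)
P1 drop B (C beats it: P:8>7 R:13>2)
P1→{C,E} P2→{P,R}

Remaining: P1:{C,E} P2:{P,R}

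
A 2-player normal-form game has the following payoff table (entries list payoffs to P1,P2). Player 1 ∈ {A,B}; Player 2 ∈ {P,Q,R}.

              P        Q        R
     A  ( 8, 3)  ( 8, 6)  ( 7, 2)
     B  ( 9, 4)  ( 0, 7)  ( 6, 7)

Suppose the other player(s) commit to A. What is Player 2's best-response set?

argmax u_2 = {Q}

u_2(P vs A) = 3
u_2(Q vs A) = 6
u_2(R vs A) = 2
max payoff 6 at {Q}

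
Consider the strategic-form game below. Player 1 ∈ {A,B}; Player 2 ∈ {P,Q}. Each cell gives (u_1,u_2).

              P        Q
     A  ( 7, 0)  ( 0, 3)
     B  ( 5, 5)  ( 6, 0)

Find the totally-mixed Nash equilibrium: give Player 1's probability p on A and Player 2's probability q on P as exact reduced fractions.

P1 indiff ⇒ q·7+(1-q)·0 = q·5+(1-q)·6 ⇒ q(2) = (1-q)(6) ⇒ q = 3/4
P2 indiff ⇒ p·0+(1-p)·5 = p·3+(1-p)·0 ⇒ p(-3) = (1-p)(-5) ⇒ p = 5/8

p=5/8, q=3/4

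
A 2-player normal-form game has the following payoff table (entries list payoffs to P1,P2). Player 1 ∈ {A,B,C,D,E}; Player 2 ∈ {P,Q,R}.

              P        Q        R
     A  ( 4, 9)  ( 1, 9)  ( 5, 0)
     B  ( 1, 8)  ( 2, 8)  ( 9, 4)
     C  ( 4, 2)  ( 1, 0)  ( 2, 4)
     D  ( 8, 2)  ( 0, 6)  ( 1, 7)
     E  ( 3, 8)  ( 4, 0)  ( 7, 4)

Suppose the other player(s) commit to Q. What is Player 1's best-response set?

u_1(A vs Q) = 1
u_1(B vs Q) = 2
u_1(C vs Q) = 1
u_1(D vs Q) = 0
u_1(E vs Q) = 4
max payoff 4 at {E}

BR_1 = {E}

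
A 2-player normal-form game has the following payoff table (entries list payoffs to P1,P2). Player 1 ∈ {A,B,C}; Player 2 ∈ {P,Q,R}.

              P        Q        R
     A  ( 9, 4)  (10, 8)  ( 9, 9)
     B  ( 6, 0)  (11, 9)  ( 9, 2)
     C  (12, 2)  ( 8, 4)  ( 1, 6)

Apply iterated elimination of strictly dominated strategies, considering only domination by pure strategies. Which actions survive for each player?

IESDS → P1:{A,B} P2:{Q,R}

P2 drop P (Q beats it: A:8>4 B:9>0 C:4>2)
P1 drop C (A beats it: Q:10>8 R:9>1)
P1→{A,B} P2→{Q,R}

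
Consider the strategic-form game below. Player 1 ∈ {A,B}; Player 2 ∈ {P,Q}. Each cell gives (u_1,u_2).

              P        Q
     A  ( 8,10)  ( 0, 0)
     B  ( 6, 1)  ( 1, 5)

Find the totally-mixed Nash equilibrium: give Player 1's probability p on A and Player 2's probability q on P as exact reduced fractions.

P1 indiff ⇒ q·8+(1-q)·0 = q·6+(1-q)·1 ⇒ q(2) = (1-q)(1) ⇒ q = 1/3
P2 indiff ⇒ p·10+(1-p)·1 = p·0+(1-p)·5 ⇒ p(10) = (1-p)(4) ⇒ p = 2/7

p=2/7, q=1/3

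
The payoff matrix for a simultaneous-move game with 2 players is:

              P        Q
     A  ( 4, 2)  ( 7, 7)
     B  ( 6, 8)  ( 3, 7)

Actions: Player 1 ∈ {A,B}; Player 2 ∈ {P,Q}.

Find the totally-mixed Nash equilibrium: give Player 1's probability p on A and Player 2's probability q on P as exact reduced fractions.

p=1/6, q=2/3

P1 indiff ⇒ q·4+(1-q)·7 = q·6+(1-q)·3 ⇒ q(-2) = (1-q)(-4) ⇒ q = 2/3
P2 indiff ⇒ p·2+(1-p)·8 = p·7+(1-p)·7 ⇒ p(-5) = (1-p)(-1) ⇒ p = 1/6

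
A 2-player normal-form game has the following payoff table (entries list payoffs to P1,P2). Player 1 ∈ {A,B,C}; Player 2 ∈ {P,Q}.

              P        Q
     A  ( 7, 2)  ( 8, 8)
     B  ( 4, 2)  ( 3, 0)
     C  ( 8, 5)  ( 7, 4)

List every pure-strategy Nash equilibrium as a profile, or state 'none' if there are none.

PSNE = {(A,Q), (C,P)}

(A,P): not NE [P1→C gives 8>7; P2→Q gives 8>2]
(A,Q): NE
(B,P): not NE [P1→C gives 8>4]
(B,Q): not NE [P1→A gives 8>3; P2→P gives 2>0]
(C,P): NE
(C,Q): not NE [P1→A gives 8>7; P2→P gives 5>4]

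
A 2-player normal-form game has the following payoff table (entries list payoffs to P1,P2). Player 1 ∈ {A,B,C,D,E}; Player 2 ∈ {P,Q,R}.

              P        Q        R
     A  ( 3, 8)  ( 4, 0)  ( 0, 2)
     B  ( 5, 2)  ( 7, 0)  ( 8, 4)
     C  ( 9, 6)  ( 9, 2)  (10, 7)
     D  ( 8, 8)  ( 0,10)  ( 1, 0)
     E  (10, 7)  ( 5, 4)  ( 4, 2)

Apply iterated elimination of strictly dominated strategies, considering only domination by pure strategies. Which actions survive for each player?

P1 drop A (B beats it: P:5>3 Q:7>4 R:8>0)
P1 drop B (C beats it: P:9>5 Q:9>7 R:10>8)
P1 drop D (C beats it: P:9>8 Q:9>0 R:10>1)
P2 drop Q (P beats it: C:6>2 E:7>4)
P1→{C,E} P2→{P,R}

IESDS → P1:{C,E} P2:{P,R}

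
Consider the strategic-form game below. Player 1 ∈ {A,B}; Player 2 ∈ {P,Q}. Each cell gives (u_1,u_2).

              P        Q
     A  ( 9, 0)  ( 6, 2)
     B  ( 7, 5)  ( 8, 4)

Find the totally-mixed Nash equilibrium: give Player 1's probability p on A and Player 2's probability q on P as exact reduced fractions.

P1 indiff ⇒ q·9+(1-q)·6 = q·7+(1-q)·8 ⇒ q(2) = (1-q)(2) ⇒ q = 1/2
P2 indiff ⇒ p·0+(1-p)·5 = p·2+(1-p)·4 ⇒ p(-2) = (1-p)(-1) ⇒ p = 1/3

P1 mixes 1/3 on A; P2 mixes 1/2 on P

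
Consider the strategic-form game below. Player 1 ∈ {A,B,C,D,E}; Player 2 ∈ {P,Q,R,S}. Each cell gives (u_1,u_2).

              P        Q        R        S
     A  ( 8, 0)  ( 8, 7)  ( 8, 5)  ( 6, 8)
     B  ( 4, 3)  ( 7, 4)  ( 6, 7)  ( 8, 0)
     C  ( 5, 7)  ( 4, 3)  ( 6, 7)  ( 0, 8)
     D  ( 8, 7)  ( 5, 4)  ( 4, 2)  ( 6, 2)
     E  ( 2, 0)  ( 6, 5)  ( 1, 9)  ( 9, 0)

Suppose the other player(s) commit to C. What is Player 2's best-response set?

u_2(P vs C) = 7
u_2(Q vs C) = 3
u_2(R vs C) = 7
u_2(S vs C) = 8
max payoff 8 at {S}

argmax u_2 = {S}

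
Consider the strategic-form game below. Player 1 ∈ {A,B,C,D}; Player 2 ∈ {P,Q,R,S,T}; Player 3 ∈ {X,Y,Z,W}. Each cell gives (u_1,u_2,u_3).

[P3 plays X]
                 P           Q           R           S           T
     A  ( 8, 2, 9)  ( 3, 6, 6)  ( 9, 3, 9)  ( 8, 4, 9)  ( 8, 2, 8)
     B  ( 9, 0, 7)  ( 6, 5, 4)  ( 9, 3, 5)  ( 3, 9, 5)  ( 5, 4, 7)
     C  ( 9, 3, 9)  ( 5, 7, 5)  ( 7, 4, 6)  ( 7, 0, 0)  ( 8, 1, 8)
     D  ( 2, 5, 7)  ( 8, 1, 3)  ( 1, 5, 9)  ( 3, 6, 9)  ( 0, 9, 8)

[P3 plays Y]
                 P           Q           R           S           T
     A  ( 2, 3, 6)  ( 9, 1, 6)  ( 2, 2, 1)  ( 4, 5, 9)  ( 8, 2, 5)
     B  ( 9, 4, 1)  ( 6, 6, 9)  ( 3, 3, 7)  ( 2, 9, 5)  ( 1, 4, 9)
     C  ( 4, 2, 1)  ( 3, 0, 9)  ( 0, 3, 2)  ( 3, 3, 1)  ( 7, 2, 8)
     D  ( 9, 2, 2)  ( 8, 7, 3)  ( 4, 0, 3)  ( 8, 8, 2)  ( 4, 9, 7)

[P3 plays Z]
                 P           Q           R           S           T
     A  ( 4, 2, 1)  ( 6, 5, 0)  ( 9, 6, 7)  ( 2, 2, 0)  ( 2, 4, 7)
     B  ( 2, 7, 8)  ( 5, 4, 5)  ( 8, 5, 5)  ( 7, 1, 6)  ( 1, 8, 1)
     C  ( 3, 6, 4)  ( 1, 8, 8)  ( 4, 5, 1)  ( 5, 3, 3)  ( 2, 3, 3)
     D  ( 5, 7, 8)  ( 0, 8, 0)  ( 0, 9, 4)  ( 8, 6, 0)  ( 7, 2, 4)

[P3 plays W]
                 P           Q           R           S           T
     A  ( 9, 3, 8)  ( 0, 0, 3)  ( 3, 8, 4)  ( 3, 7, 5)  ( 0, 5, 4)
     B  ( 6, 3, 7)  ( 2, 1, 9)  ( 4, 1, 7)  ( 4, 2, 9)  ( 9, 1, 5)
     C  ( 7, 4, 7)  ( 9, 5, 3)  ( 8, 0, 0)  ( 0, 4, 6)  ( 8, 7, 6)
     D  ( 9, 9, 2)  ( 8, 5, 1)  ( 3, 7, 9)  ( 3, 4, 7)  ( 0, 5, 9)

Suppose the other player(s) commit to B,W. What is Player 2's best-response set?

BR_2 = {P}

u_2(P vs B,W) = 3
u_2(Q vs B,W) = 1
u_2(R vs B,W) = 1
u_2(S vs B,W) = 2
u_2(T vs B,W) = 1
max payoff 3 at {P}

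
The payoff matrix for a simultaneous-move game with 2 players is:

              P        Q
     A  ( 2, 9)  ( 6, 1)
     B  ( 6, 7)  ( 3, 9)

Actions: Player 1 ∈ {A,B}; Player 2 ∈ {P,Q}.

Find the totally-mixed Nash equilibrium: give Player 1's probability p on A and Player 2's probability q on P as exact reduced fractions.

P1 indiff ⇒ q·2+(1-q)·6 = q·6+(1-q)·3 ⇒ q(-4) = (1-q)(-3) ⇒ q = 3/7
P2 indiff ⇒ p·9+(1-p)·7 = p·1+(1-p)·9 ⇒ p(8) = (1-p)(2) ⇒ p = 1/5

(p,q) = (1/5, 3/7)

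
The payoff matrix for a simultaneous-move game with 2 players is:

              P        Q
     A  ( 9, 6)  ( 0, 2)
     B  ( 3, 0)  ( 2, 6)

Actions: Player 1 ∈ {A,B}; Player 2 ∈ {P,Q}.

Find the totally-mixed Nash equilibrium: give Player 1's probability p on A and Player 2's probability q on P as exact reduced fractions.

(p,q) = (3/5, 1/4)

P1 indiff ⇒ q·9+(1-q)·0 = q·3+(1-q)·2 ⇒ q(6) = (1-q)(2) ⇒ q = 1/4
P2 indiff ⇒ p·6+(1-p)·0 = p·2+(1-p)·6 ⇒ p(4) = (1-p)(6) ⇒ p = 3/5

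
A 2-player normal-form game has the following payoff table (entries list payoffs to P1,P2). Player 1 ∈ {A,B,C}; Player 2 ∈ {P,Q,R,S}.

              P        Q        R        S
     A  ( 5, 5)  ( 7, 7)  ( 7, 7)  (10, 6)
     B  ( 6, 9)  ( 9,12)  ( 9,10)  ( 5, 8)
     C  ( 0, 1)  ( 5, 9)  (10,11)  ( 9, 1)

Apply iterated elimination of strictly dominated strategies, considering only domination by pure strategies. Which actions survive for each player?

P2 drop P (Q beats it: A:7>5 B:12>9 C:9>1)
P2 drop S (Q beats it: A:7>6 B:12>8 C:9>1)
P1 drop A (B beats it: Q:9>7 R:9>7)
P1→{B,C} P2→{Q,R}

Survivors P1:{B,C} P2:{Q,R}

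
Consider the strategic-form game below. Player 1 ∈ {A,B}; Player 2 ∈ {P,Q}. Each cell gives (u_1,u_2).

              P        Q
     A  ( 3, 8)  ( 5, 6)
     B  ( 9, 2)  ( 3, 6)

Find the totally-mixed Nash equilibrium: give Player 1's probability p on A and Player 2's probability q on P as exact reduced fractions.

P1 indiff ⇒ q·3+(1-q)·5 = q·9+(1-q)·3 ⇒ q(-6) = (1-q)(-2) ⇒ q = 1/4
P2 indiff ⇒ p·8+(1-p)·2 = p·6+(1-p)·6 ⇒ p(2) = (1-p)(4) ⇒ p = 2/3

(p,q) = (2/3, 1/4)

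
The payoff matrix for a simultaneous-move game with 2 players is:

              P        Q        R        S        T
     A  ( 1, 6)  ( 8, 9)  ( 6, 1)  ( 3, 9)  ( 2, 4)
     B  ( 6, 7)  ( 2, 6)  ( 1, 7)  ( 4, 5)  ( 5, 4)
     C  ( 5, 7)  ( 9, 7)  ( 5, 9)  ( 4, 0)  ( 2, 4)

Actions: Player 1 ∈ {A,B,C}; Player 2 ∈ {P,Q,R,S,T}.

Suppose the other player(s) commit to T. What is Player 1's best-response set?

u_1(A vs T) = 2
u_1(B vs T) = 5
u_1(C vs T) = 2
max payoff 5 at {B}

P1 best: {B}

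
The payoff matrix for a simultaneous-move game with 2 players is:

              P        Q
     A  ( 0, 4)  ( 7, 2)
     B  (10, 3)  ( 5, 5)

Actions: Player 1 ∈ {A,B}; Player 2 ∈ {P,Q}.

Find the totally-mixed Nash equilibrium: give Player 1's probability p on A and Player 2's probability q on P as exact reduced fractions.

P1 indiff ⇒ q·0+(1-q)·7 = q·10+(1-q)·5 ⇒ q(-10) = (1-q)(-2) ⇒ q = 1/6
P2 indiff ⇒ p·4+(1-p)·3 = p·2+(1-p)·5 ⇒ p(2) = (1-p)(2) ⇒ p = 1/2

P1 mixes 1/2 on A; P2 mixes 1/6 on P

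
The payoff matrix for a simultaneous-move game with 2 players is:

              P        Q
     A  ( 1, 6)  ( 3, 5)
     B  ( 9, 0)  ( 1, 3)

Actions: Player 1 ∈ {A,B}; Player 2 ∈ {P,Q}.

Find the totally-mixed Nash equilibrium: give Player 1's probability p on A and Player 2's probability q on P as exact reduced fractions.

p=3/4, q=1/5

P1 indiff ⇒ q·1+(1-q)·3 = q·9+(1-q)·1 ⇒ q(-8) = (1-q)(-2) ⇒ q = 1/5
P2 indiff ⇒ p·6+(1-p)·0 = p·5+(1-p)·3 ⇒ p(1) = (1-p)(3) ⇒ p = 3/4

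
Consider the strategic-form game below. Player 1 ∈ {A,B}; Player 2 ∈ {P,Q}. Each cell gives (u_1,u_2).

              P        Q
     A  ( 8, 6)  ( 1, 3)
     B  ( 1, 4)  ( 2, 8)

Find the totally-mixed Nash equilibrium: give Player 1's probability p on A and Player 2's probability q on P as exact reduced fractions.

P1 mixes 4/7 on A; P2 mixes 1/8 on P

P1 indiff ⇒ q·8+(1-q)·1 = q·1+(1-q)·2 ⇒ q(7) = (1-q)(1) ⇒ q = 1/8
P2 indiff ⇒ p·6+(1-p)·4 = p·3+(1-p)·8 ⇒ p(3) = (1-p)(4) ⇒ p = 4/7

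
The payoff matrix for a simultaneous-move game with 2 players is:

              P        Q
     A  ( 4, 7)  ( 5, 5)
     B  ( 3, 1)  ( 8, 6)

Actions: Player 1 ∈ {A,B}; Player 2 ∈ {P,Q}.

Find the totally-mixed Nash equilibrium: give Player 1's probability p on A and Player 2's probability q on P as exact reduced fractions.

P1 indiff ⇒ q·4+(1-q)·5 = q·3+(1-q)·8 ⇒ q(1) = (1-q)(3) ⇒ q = 3/4
P2 indiff ⇒ p·7+(1-p)·1 = p·5+(1-p)·6 ⇒ p(2) = (1-p)(5) ⇒ p = 5/7

(p,q) = (5/7, 3/4)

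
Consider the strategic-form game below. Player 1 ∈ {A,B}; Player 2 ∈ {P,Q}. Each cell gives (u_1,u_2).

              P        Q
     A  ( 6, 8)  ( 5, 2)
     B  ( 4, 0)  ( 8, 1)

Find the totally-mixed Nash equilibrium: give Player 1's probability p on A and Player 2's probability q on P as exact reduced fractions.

P1 mixes 1/7 on A; P2 mixes 3/5 on P

P1 indiff ⇒ q·6+(1-q)·5 = q·4+(1-q)·8 ⇒ q(2) = (1-q)(3) ⇒ q = 3/5
P2 indiff ⇒ p·8+(1-p)·0 = p·2+(1-p)·1 ⇒ p(6) = (1-p)(1) ⇒ p = 1/7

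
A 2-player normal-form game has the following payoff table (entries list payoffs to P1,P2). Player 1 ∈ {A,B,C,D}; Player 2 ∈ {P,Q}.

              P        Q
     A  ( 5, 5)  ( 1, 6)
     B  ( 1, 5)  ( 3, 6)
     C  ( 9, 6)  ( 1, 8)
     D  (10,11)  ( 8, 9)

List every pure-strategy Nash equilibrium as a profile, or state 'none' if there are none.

(A,P): not NE [P1→D gives 10>5; P2→Q gives 6>5]
(A,Q): not NE [P1→D gives 8>1]
(B,P): not NE [P1→D gives 10>1; P2→Q gives 6>5]
(B,Q): not NE [P1→D gives 8>3]
(C,P): not NE [P1→D gives 10>9; P2→Q gives 8>6]
(C,Q): not NE [P1→D gives 8>1]
(D,P): NE
(D,Q): not NE [P2→P gives 11>9]

NE set: (D,P)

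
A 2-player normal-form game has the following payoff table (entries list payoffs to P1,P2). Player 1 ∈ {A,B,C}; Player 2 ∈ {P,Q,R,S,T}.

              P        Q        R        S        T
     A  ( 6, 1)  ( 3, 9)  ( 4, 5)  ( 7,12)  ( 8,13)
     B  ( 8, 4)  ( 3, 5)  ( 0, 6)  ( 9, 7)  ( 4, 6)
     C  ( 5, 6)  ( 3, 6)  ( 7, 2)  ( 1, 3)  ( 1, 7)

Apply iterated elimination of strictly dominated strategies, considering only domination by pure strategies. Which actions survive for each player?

IESDS → P1:{A,B} P2:{S,T}

P2 drop P (T beats it: A:13>1 B:6>4 C:7>6)
P2 drop Q (T beats it: A:13>9 B:6>5 C:7>6)
P2 drop R (S beats it: A:12>5 B:7>6 C:3>2)
P1 drop C (A beats it: S:7>1 T:8>1)
P1→{A,B} P2→{S,T}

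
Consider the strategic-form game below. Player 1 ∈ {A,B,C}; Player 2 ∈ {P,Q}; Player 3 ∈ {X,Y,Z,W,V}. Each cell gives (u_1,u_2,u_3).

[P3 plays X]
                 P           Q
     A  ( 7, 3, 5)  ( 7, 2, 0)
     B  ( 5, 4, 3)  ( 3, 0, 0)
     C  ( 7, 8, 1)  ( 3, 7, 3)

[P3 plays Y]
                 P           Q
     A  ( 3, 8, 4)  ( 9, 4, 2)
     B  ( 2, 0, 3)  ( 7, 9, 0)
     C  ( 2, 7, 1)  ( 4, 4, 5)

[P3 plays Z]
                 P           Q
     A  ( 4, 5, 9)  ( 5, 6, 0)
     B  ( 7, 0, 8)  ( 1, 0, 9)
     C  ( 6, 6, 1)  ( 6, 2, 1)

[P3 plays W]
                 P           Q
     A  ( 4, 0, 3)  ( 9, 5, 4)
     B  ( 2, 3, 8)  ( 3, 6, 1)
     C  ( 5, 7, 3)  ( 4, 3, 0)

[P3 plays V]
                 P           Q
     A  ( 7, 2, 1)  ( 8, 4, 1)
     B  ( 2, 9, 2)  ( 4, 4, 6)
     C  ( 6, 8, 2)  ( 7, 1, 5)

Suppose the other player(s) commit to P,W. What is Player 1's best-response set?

BR_1 = {C}

u_1(A vs P,W) = 4
u_1(B vs P,W) = 2
u_1(C vs P,W) = 5
max payoff 5 at {C}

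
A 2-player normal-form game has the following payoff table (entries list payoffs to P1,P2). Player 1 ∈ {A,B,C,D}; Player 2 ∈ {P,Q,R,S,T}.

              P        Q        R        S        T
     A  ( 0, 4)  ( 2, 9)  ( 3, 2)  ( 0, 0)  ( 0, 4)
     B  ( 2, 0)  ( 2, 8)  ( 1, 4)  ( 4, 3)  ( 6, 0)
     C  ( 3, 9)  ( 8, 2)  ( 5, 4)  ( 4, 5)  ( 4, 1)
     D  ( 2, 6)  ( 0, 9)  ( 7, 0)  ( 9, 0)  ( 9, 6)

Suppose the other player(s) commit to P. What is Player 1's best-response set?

argmax u_1 = {C}

u_1(A vs P) = 0
u_1(B vs P) = 2
u_1(C vs P) = 3
u_1(D vs P) = 2
max payoff 3 at {C}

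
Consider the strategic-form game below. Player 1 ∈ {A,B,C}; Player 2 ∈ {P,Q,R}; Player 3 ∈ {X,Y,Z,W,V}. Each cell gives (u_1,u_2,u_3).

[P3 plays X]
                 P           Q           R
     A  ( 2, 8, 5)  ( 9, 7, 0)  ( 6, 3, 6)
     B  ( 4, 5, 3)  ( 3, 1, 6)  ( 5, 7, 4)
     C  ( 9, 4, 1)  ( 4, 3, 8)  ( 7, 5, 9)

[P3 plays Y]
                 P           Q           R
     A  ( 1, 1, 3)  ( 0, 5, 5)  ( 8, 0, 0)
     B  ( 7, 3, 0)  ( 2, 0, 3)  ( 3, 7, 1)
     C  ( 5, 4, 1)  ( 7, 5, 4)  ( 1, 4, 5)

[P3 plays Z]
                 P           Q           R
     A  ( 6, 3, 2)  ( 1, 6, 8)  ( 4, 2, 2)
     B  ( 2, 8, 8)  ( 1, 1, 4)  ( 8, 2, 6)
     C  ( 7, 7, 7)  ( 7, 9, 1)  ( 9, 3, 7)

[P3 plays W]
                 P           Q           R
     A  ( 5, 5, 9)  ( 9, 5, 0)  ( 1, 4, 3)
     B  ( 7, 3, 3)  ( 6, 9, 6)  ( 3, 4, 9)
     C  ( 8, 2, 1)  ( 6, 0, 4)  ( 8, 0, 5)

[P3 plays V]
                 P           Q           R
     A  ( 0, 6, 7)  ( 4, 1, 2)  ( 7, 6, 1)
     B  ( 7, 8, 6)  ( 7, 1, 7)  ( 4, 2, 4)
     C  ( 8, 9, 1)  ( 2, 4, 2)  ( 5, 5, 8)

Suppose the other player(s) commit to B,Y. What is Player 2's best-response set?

argmax u_2 = {R}

u_2(P vs B,Y) = 3
u_2(Q vs B,Y) = 0
u_2(R vs B,Y) = 7
max payoff 7 at {R}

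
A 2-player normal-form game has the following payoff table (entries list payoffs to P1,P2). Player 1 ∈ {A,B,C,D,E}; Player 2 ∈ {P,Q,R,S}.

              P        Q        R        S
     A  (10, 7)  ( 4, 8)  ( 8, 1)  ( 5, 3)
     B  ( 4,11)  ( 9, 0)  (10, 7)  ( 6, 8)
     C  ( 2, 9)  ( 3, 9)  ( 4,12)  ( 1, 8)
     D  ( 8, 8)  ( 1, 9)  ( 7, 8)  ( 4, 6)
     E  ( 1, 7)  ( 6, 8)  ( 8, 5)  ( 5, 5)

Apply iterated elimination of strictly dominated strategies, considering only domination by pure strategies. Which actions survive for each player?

P1 drop C (A beats it: P:10>2 Q:4>3 R:8>4 S:5>1)
P1 drop D (A beats it: P:10>8 Q:4>1 R:8>7 S:5>4)
P1 drop E (B beats it: P:4>1 Q:9>6 R:10>8 S:6>5)
P2 drop R (P beats it: A:7>1 B:11>7)
P2 drop S (P beats it: A:7>3 B:11>8)
P1→{A,B} P2→{P,Q}

Survivors P1:{A,B} P2:{P,Q}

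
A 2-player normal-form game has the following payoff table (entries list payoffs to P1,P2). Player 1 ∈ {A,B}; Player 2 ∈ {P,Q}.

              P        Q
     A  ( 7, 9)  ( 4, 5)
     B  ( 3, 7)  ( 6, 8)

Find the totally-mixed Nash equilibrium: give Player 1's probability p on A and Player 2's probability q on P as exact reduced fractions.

p=1/5, q=1/3

P1 indiff ⇒ q·7+(1-q)·4 = q·3+(1-q)·6 ⇒ q(4) = (1-q)(2) ⇒ q = 1/3
P2 indiff ⇒ p·9+(1-p)·7 = p·5+(1-p)·8 ⇒ p(4) = (1-p)(1) ⇒ p = 1/5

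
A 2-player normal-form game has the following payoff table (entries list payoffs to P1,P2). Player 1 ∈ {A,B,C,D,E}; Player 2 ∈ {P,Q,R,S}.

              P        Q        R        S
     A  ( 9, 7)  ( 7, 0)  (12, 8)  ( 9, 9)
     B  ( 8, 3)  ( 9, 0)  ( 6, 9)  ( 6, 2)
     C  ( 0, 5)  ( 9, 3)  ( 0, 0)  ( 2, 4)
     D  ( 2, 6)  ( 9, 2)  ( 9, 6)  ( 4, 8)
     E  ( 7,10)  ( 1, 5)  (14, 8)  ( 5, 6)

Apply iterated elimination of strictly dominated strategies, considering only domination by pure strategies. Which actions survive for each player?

P2 drop Q (P beats it: A:7>0 B:3>0 C:5>3 D:6>2 E:10>5)
P1 drop B (A beats it: P:9>8 R:12>6 S:9>6)
P1 drop C (A beats it: P:9>0 R:12>0 S:9>2)
P1 drop D (A beats it: P:9>2 R:12>9 S:9>4)
P1→{A,E} P2→{P,R,S}

IESDS → P1:{A,E} P2:{P,R,S}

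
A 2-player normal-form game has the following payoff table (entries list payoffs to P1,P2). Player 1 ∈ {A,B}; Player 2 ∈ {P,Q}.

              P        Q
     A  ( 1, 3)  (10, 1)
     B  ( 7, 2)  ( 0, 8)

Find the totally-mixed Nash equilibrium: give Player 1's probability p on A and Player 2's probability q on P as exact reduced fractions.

P1 indiff ⇒ q·1+(1-q)·10 = q·7+(1-q)·0 ⇒ q(-6) = (1-q)(-10) ⇒ q = 5/8
P2 indiff ⇒ p·3+(1-p)·2 = p·1+(1-p)·8 ⇒ p(2) = (1-p)(6) ⇒ p = 3/4

P1 mixes 3/4 on A; P2 mixes 5/8 on P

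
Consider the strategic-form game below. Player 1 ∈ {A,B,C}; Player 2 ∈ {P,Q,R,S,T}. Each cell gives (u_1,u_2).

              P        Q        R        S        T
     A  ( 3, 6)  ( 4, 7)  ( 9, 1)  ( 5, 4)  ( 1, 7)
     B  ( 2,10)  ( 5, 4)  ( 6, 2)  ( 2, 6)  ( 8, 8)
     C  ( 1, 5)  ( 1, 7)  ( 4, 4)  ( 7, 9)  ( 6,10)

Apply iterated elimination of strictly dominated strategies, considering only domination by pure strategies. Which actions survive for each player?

Remaining: P1:{A,B} P2:{P,Q,T}

P2 drop R (P beats it: A:6>1 B:10>2 C:5>4)
P2 drop S (T beats it: A:7>4 B:8>6 C:10>9)
P1 drop C (B beats it: P:2>1 Q:5>1 T:8>6)
P1→{A,B} P2→{P,Q,T}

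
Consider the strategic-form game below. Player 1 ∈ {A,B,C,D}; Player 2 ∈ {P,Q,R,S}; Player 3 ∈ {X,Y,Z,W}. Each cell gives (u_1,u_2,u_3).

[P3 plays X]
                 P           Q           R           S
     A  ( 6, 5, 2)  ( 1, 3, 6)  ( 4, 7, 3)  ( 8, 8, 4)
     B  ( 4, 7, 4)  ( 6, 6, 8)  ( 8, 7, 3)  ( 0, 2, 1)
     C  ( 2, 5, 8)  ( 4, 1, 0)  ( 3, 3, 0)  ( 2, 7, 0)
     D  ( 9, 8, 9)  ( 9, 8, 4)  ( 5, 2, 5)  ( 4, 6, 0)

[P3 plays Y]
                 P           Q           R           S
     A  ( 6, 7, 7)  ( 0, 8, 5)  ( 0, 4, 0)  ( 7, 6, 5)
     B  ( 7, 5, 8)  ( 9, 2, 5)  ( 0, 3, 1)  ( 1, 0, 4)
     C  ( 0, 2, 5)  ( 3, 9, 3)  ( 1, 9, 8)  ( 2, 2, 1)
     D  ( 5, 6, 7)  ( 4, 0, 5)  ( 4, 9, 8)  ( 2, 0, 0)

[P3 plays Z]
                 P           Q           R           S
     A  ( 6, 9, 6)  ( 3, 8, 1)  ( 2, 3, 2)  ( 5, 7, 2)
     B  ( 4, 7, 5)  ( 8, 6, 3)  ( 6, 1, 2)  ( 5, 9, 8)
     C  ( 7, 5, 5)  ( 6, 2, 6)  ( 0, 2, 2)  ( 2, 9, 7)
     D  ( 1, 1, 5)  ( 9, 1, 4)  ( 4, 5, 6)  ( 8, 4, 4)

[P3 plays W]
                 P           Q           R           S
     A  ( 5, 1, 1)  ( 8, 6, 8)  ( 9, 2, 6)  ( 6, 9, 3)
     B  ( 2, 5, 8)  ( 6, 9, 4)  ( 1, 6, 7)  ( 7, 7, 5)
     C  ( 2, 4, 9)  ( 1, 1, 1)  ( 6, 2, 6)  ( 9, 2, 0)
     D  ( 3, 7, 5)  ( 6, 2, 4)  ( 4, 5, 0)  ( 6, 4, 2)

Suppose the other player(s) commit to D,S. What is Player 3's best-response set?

P3 best: {Z}

u_3(X vs D,S) = 0
u_3(Y vs D,S) = 0
u_3(Z vs D,S) = 4
u_3(W vs D,S) = 2
max payoff 4 at {Z}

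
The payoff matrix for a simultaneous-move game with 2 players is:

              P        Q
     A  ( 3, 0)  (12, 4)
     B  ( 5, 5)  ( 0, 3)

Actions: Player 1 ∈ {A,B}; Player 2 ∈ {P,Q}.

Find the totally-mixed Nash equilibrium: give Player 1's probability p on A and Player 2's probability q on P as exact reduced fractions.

P1 indiff ⇒ q·3+(1-q)·12 = q·5+(1-q)·0 ⇒ q(-2) = (1-q)(-12) ⇒ q = 6/7
P2 indiff ⇒ p·0+(1-p)·5 = p·4+(1-p)·3 ⇒ p(-4) = (1-p)(-2) ⇒ p = 1/3

p=1/3, q=6/7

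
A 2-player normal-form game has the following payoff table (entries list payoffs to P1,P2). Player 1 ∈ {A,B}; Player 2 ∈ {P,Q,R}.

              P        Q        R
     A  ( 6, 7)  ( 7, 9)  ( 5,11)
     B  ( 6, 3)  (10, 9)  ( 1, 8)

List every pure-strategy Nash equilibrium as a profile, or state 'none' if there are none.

PSNE = {(A,R), (B,Q)}

(A,P): not NE [P2→R gives 11>7]
(A,Q): not NE [P1→B gives 10>7; P2→R gives 11>9]
(A,R): NE
(B,P): not NE [P2→Q gives 9>3]
(B,Q): NE
(B,R): not NE [P1→A gives 5>1; P2→Q gives 9>8]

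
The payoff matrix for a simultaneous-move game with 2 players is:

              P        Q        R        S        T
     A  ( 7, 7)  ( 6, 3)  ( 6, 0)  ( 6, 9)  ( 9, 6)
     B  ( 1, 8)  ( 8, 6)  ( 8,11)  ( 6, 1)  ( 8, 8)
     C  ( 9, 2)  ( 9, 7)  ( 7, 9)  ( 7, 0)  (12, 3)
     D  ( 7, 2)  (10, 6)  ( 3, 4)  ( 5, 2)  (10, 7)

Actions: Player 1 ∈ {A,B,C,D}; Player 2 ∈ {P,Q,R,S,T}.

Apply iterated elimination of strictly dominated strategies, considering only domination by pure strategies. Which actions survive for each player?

P1 drop A (C beats it: P:9>7 Q:9>6 R:7>6 S:7>6 T:12>9)
P2 drop P (R beats it: B:11>8 C:9>2 D:4>2)
P2 drop S (Q beats it: B:6>1 C:7>0 D:6>2)
P1→{B,C,D} P2→{Q,R,T}

IESDS → P1:{B,C,D} P2:{Q,R,T}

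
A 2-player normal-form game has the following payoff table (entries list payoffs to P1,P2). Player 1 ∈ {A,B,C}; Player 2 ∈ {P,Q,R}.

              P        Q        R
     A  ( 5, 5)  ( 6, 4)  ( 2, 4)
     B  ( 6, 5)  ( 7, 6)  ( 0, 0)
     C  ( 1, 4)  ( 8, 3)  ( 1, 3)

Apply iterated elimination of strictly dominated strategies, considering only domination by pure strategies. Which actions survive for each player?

Remaining: P1:{B,C} P2:{P,Q}

P2 drop R (P beats it: A:5>4 B:5>0 C:4>3)
P1 drop A (B beats it: P:6>5 Q:7>6)
P1→{B,C} P2→{P,Q}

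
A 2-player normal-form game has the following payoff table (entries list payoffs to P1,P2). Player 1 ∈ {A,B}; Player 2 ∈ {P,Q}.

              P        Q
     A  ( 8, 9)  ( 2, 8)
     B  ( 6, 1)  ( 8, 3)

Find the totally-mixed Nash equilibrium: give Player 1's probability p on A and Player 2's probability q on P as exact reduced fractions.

P1 indiff ⇒ q·8+(1-q)·2 = q·6+(1-q)·8 ⇒ q(2) = (1-q)(6) ⇒ q = 3/4
P2 indiff ⇒ p·9+(1-p)·1 = p·8+(1-p)·3 ⇒ p(1) = (1-p)(2) ⇒ p = 2/3

(p,q) = (2/3, 3/4)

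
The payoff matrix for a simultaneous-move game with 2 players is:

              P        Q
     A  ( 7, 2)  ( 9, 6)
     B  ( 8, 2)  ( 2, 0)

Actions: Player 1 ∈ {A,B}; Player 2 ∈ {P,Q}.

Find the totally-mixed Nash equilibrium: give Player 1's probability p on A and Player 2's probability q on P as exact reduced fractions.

p=1/3, q=7/8

P1 indiff ⇒ q·7+(1-q)·9 = q·8+(1-q)·2 ⇒ q(-1) = (1-q)(-7) ⇒ q = 7/8
P2 indiff ⇒ p·2+(1-p)·2 = p·6+(1-p)·0 ⇒ p(-4) = (1-p)(-2) ⇒ p = 1/3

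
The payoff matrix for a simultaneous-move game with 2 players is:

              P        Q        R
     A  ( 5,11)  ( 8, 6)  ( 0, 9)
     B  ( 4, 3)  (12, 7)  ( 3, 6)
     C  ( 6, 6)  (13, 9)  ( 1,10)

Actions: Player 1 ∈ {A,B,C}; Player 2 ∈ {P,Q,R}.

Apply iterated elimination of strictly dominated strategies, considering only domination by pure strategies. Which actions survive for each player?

P1 drop A (C beats it: P:6>5 Q:13>8 R:1>0)
P2 drop P (Q beats it: B:7>3 C:9>6)
P1→{B,C} P2→{Q,R}

Remaining: P1:{B,C} P2:{Q,R}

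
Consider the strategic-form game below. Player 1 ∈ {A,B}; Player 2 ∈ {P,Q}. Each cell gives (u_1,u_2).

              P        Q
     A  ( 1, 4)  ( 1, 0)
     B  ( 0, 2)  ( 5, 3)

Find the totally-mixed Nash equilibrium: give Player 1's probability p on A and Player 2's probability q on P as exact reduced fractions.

(p,q) = (1/5, 4/5)

P1 indiff ⇒ q·1+(1-q)·1 = q·0+(1-q)·5 ⇒ q(1) = (1-q)(4) ⇒ q = 4/5
P2 indiff ⇒ p·4+(1-p)·2 = p·0+(1-p)·3 ⇒ p(4) = (1-p)(1) ⇒ p = 1/5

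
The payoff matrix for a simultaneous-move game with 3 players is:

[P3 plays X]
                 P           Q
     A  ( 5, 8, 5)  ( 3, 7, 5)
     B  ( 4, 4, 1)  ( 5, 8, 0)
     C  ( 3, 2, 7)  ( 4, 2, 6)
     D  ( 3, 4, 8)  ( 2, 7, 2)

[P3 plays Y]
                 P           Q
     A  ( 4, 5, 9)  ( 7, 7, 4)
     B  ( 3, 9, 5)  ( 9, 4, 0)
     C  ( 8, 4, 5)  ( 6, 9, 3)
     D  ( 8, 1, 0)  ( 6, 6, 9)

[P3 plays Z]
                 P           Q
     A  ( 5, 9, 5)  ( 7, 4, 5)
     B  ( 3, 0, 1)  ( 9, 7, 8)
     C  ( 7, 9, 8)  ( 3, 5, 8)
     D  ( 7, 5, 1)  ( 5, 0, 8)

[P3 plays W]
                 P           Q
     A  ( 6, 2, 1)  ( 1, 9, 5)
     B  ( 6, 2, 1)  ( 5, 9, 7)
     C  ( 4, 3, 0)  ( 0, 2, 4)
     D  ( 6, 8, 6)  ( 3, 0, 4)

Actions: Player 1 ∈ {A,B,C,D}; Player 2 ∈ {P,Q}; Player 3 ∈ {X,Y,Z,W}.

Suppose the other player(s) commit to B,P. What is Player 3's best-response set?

u_3(X vs B,P) = 1
u_3(Y vs B,P) = 5
u_3(Z vs B,P) = 1
u_3(W vs B,P) = 1
max payoff 5 at {Y}

P3 best: {Y}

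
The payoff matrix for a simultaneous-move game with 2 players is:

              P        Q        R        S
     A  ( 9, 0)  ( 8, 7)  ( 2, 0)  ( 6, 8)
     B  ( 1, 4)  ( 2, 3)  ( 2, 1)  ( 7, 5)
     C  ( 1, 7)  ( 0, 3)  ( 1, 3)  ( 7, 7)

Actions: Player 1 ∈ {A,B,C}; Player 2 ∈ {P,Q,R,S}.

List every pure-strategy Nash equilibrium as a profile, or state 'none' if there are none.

(A,P): not NE [P2→S gives 8>0]
(A,Q): not NE [P2→S gives 8>7]
(A,R): not NE [P2→S gives 8>0]
(A,S): not NE [P1→C gives 7>6]
(B,P): not NE [P1→A gives 9>1; P2→S gives 5>4]
(B,Q): not NE [P1→A gives 8>2; P2→S gives 5>3]
(B,R): not NE [P2→S gives 5>1]
(B,S): NE
(C,P): not NE [P1→A gives 9>1]
(C,Q): not NE [P1→A gives 8>0; P2→S gives 7>3]
(C,R): not NE [P1→B gives 2>1; P2→S gives 7>3]
(C,S): NE

NE set: (B,S), (C,S)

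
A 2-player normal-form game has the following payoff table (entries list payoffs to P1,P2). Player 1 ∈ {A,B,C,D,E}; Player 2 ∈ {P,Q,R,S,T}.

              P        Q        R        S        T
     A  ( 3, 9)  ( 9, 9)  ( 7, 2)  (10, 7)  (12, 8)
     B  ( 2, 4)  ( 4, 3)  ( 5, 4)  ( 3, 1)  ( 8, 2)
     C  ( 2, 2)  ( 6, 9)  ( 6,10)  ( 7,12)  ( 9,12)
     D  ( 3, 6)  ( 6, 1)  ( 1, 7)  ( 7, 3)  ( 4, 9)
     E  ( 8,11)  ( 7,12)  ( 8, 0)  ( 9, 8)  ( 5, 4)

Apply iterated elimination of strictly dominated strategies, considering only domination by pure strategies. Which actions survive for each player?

Survivors P1:{A,E} P2:{P,Q}

P1 drop B (A beats it: P:3>2 Q:9>4 R:7>5 S:10>3 T:12>8)
P1 drop C (A beats it: P:3>2 Q:9>6 R:7>6 S:10>7 T:12>9)
P1 drop D (E beats it: P:8>3 Q:7>6 R:8>1 S:9>7 T:5>4)
P2 drop R (P beats it: A:9>2 E:11>0)
P2 drop S (P beats it: A:9>7 E:11>8)
P2 drop T (P beats it: A:9>8 E:11>4)
P1→{A,E} P2→{P,Q}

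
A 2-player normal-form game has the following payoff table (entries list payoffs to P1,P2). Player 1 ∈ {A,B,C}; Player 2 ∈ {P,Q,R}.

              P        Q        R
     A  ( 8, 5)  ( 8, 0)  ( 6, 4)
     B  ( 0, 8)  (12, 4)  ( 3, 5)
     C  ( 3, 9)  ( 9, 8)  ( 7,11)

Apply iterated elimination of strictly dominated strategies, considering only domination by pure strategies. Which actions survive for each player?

Survivors P1:{A,C} P2:{P,R}

P2 drop Q (P beats it: A:5>0 B:8>4 C:9>8)
P1 drop B (A beats it: P:8>0 R:6>3)
P1→{A,C} P2→{P,R}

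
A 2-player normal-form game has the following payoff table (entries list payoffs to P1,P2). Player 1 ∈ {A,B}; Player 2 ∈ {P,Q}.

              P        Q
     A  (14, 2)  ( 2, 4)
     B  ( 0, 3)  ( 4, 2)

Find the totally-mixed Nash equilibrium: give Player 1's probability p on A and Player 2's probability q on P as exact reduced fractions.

(p,q) = (1/3, 1/8)

P1 indiff ⇒ q·14+(1-q)·2 = q·0+(1-q)·4 ⇒ q(14) = (1-q)(2) ⇒ q = 1/8
P2 indiff ⇒ p·2+(1-p)·3 = p·4+(1-p)·2 ⇒ p(-2) = (1-p)(-1) ⇒ p = 1/3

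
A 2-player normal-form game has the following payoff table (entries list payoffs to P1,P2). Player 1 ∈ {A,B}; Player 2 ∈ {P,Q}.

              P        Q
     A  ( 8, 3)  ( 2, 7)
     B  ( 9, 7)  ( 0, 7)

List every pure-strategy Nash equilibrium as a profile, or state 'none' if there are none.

(A,P): not NE [P1→B gives 9>8; P2→Q gives 7>3]
(A,Q): NE
(B,P): NE
(B,Q): not NE [P1→A gives 2>0]

Nash profiles: (A,Q), (B,P)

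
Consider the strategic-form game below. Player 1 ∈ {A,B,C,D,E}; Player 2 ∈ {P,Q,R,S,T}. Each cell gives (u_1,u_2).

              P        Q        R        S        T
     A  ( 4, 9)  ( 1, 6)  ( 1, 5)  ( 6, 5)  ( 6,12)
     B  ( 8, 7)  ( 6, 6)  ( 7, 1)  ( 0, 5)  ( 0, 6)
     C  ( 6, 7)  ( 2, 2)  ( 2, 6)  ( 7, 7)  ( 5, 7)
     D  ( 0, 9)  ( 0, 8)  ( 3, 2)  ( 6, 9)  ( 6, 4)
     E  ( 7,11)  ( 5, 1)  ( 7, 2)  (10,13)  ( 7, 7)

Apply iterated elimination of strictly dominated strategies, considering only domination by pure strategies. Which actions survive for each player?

P1 drop A (E beats it: P:7>4 Q:5>1 R:7>1 S:10>6 T:7>6)
P1 drop C (E beats it: P:7>6 Q:5>2 R:7>2 S:10>7 T:7>5)
P1 drop D (E beats it: P:7>0 Q:5>0 R:7>3 S:10>6 T:7>6)
P2 drop Q (P beats it: B:7>6 E:11>1)
P2 drop R (P beats it: B:7>1 E:11>2)
P2 drop T (P beats it: B:7>6 E:11>7)
P1→{B,E} P2→{P,S}

IESDS → P1:{B,E} P2:{P,S}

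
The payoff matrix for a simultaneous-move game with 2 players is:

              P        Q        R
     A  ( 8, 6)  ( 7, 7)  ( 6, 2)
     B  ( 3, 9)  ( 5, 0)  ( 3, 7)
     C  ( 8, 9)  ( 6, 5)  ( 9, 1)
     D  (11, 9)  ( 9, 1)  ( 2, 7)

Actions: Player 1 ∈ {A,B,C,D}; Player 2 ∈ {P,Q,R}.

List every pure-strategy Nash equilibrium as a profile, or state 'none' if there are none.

NE set: (D,P)

(A,P): not NE [P1→D gives 11>8; P2→Q gives 7>6]
(A,Q): not NE [P1→D gives 9>7]
(A,R): not NE [P1→C gives 9>6; P2→Q gives 7>2]
(B,P): not NE [P1→D gives 11>3]
(B,Q): not NE [P1→D gives 9>5; P2→P gives 9>0]
(B,R): not NE [P1→C gives 9>3; P2→P gives 9>7]
(C,P): not NE [P1→D gives 11>8]
(C,Q): not NE [P1→D gives 9>6; P2→P gives 9>5]
(C,R): not NE [P2→P gives 9>1]
(D,P): NE
(D,Q): not NE [P2→P gives 9>1]
(D,R): not NE [P1→C gives 9>2; P2→P gives 9>7]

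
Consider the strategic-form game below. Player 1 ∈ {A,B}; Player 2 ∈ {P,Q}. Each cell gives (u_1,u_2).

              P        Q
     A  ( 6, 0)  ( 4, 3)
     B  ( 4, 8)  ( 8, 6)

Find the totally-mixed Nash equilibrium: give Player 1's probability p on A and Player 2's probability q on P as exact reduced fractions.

P1 indiff ⇒ q·6+(1-q)·4 = q·4+(1-q)·8 ⇒ q(2) = (1-q)(4) ⇒ q = 2/3
P2 indiff ⇒ p·0+(1-p)·8 = p·3+(1-p)·6 ⇒ p(-3) = (1-p)(-2) ⇒ p = 2/5

p=2/5, q=2/3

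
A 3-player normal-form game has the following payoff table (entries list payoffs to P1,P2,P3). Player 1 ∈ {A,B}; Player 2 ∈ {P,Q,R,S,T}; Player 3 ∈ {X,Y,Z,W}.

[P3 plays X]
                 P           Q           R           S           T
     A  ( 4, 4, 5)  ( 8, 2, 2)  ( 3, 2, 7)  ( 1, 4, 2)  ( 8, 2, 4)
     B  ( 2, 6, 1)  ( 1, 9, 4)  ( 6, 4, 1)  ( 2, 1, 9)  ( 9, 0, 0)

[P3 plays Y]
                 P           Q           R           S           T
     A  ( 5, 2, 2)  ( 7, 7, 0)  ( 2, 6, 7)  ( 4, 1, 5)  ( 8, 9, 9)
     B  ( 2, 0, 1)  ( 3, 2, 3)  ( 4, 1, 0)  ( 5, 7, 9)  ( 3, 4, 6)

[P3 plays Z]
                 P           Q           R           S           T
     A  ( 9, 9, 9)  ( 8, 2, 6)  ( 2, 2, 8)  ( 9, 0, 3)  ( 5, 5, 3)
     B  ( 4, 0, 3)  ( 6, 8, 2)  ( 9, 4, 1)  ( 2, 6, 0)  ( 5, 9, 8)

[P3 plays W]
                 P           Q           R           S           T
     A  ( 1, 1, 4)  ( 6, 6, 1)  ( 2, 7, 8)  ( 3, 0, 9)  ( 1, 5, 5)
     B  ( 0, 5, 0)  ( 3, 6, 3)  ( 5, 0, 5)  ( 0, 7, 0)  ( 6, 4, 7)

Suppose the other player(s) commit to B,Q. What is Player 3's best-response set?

argmax u_3 = {X}

u_3(X vs B,Q) = 4
u_3(Y vs B,Q) = 3
u_3(Z vs B,Q) = 2
u_3(W vs B,Q) = 3
max payoff 4 at {X}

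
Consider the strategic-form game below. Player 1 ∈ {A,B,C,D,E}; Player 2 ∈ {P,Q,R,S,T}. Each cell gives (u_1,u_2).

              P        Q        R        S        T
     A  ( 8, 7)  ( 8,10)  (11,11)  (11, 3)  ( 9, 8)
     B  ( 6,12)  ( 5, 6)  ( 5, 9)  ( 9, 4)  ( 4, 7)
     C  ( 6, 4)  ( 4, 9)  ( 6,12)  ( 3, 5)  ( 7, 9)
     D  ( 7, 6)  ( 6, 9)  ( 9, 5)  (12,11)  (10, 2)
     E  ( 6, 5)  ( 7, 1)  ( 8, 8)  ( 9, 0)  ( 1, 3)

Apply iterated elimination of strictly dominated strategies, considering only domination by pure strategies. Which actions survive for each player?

P1 drop B (A beats it: P:8>6 Q:8>5 R:11>5 S:11>9 T:9>4)
P1 drop C (A beats it: P:8>6 Q:8>4 R:11>6 S:11>3 T:9>7)
P1 drop E (A beats it: P:8>6 Q:8>7 R:11>8 S:11>9 T:9>1)
P2 drop P (Q beats it: A:10>7 D:9>6)
P2 drop T (Q beats it: A:10>8 D:9>2)
P1→{A,D} P2→{Q,R,S}

IESDS → P1:{A,D} P2:{Q,R,S}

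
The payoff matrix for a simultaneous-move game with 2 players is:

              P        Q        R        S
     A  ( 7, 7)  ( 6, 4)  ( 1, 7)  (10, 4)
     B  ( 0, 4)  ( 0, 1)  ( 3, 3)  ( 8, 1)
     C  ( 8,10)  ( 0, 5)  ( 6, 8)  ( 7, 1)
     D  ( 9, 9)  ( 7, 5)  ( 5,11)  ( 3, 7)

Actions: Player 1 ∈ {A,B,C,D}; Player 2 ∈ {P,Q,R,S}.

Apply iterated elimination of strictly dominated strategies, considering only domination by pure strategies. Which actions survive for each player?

P2 drop Q (P beats it: A:7>4 B:4>1 C:10>5 D:9>5)
P2 drop S (P beats it: A:7>4 B:4>1 C:10>1 D:9>7)
P1 drop A (C beats it: P:8>7 R:6>1)
P1 drop B (C beats it: P:8>0 R:6>3)
P1→{C,D} P2→{P,R}

IESDS → P1:{C,D} P2:{P,R}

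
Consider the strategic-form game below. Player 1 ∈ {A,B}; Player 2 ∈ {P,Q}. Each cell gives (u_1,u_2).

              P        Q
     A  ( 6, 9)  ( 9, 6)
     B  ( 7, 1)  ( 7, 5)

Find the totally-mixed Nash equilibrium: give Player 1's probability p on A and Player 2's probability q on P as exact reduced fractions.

p=4/7, q=2/3

P1 indiff ⇒ q·6+(1-q)·9 = q·7+(1-q)·7 ⇒ q(-1) = (1-q)(-2) ⇒ q = 2/3
P2 indiff ⇒ p·9+(1-p)·1 = p·6+(1-p)·5 ⇒ p(3) = (1-p)(4) ⇒ p = 4/7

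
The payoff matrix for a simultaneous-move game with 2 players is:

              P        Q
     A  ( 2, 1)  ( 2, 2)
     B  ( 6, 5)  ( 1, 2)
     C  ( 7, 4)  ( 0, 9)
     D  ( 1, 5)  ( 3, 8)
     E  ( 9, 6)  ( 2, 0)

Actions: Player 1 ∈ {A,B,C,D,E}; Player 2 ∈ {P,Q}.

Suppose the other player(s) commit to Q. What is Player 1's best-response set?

BR_1 = {D}

u_1(A vs Q) = 2
u_1(B vs Q) = 1
u_1(C vs Q) = 0
u_1(D vs Q) = 3
u_1(E vs Q) = 2
max payoff 3 at {D}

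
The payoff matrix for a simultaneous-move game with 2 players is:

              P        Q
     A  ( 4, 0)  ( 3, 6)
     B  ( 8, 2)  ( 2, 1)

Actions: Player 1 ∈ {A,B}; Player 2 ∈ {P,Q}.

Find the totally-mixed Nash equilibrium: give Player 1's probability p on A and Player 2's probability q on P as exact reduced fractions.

P1 mixes 1/7 on A; P2 mixes 1/5 on P

P1 indiff ⇒ q·4+(1-q)·3 = q·8+(1-q)·2 ⇒ q(-4) = (1-q)(-1) ⇒ q = 1/5
P2 indiff ⇒ p·0+(1-p)·2 = p·6+(1-p)·1 ⇒ p(-6) = (1-p)(-1) ⇒ p = 1/7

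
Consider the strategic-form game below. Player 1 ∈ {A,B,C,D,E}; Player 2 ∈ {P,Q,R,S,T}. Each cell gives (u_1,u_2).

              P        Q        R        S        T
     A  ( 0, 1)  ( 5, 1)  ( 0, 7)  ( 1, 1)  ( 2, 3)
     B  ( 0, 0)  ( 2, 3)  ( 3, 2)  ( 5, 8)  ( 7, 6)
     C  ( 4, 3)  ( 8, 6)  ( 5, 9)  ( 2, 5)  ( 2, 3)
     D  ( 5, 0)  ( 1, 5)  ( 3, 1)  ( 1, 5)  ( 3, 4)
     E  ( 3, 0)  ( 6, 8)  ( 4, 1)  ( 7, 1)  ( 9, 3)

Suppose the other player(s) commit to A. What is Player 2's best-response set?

P2 best: {R}

u_2(P vs A) = 1
u_2(Q vs A) = 1
u_2(R vs A) = 7
u_2(S vs A) = 1
u_2(T vs A) = 3
max payoff 7 at {R}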